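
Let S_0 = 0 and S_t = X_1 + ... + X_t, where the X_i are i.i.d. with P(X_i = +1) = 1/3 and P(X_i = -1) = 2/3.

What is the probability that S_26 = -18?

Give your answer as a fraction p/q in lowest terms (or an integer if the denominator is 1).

To reach position -18 after 26 steps: need 4 steps of +1 and 22 steps of -1.
Number of such sequences: C(26,4) = 14950
Each has probability (1/3)^4 · (2/3)^22 = 4194304/2541865828329
P = 14950 · 4194304/2541865828329 = 62704844800/2541865828329

Answer: 62704844800/2541865828329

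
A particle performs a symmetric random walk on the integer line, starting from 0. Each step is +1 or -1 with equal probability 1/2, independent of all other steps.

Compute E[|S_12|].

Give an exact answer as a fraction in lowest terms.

S_12 takes values m ≡ 0 (mod 2) with |m| ≤ 12; P(S_12=m) = C(12,(12+m)/2)/2^12.
Total paths: 2^12 = 4096
Distribution: P(S=-12)=1/4096, P(S=-10)=12/4096, P(S=-8)=66/4096, P(S=-6)=220/4096, P(S=-4)=495/4096, P(S=-2)=792/4096, P(S=0)=924/4096, P(S=2)=792/4096, P(S=4)=495/4096, P(S=6)=220/4096, P(S=8)=66/4096, P(S=10)=12/4096, P(S=12)=1/4096
E[|S_12|] = Σ_m |m|·P(S_12=m) = 11088/4096 = 693/256

Answer: 693/256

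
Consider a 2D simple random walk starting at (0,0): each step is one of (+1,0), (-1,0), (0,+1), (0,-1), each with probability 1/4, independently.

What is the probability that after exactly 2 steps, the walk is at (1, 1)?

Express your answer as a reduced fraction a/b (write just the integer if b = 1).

Answer: 1/8

Derivation:
Let h be the number of horizontal steps (so 2-h are vertical). To end at (1,1) need (h+1)/2 right-steps and ((2-h)+1)/2 up-steps.
Sum over h with 1 ≤ h ≤ 1, h ≡ 1 (mod 2), 2-h ≡ 1 (mod 2):
h=1: C(2,1)·C(1,1)·C(1,1) = 2·1·1 = 2
Total favorable: 2
Total paths: 4^2 = 16
P = 2/16 = 1/8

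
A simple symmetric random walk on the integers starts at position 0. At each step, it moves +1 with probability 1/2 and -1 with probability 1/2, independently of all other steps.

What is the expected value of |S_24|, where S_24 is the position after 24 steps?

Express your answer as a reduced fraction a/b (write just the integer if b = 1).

S_24 takes values m ≡ 0 (mod 2) with |m| ≤ 24; P(S_24=m) = C(24,(24+m)/2)/2^24.
Total paths: 2^24 = 16777216
Distribution: P(S=-24)=1/16777216, P(S=-22)=24/16777216, P(S=-20)=276/16777216, P(S=-18)=2024/16777216, P(S=-16)=10626/16777216, P(S=-14)=42504/16777216, P(S=-12)=134596/16777216, P(S=-10)=346104/16777216, P(S=-8)=735471/16777216, P(S=-6)=1307504/16777216, P(S=-4)=1961256/16777216, P(S=-2)=2496144/16777216, P(S=0)=2704156/16777216, P(S=2)=2496144/16777216, P(S=4)=1961256/16777216, P(S=6)=1307504/16777216, P(S=8)=735471/16777216, P(S=10)=346104/16777216, P(S=12)=134596/16777216, P(S=14)=42504/16777216, P(S=16)=10626/16777216, P(S=18)=2024/16777216, P(S=20)=276/16777216, P(S=22)=24/16777216, P(S=24)=1/16777216
E[|S_24|] = Σ_m |m|·P(S_24=m) = 64899744/16777216 = 2028117/524288

Answer: 2028117/524288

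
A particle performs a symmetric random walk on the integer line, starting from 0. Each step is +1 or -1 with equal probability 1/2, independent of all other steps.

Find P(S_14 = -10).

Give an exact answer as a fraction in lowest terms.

To reach position -10 after 14 steps: need 2 steps of +1 and 12 of -1.
Favorable paths: C(14,2) = 91
Total paths: 2^14 = 16384
P = 91/16384 = 91/16384

Answer: 91/16384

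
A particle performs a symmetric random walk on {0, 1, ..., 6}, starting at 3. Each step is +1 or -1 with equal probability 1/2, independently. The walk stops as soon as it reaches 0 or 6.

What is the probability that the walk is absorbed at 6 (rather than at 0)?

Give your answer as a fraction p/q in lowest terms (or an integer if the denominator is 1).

Answer: 1/2

Derivation:
Symmetric walk (p = 1/2): the harmonic-function argument gives P(hit 6 before 0 | start at 3) = a/N.
P = 3/6 = 1/2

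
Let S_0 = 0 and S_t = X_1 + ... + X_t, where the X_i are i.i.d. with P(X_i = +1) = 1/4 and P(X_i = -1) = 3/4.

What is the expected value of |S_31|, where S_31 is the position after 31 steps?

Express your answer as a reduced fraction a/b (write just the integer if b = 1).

Answer: 1117219473235224019/72057594037927936

Derivation:
S_31 takes values m ≡ 1 (mod 2) with |m| ≤ 31; P(S_31=m) = C(31,(31+m)/2) · (1/4)^((31+m)/2) · (3/4)^((31-m)/2).
Distribution: P(S=-31)=617673396283947/4611686018427387904, P(S=-29)=6382625094934119/4611686018427387904, P(S=-27)=31913125474670595/4611686018427387904, P(S=-25)=102831182085049695/4611686018427387904, P(S=-23)=239939424865115955/4611686018427387904, P(S=-21)=431890964757208719/4611686018427387904, P(S=-19)=623842504649301483/4611686018427387904, P(S=-17)=742669648392025575/4611686018427387904, P(S=-15)=742669648392025575/4611686018427387904, P(S=-13)=632644515296910675/4611686018427387904, P(S=-11)=463939311217734495/4611686018427387904, P(S=-9)=295234107138558315/4611686018427387904, P(S=-7)=164018948410310175/4611686018427387904, P(S=-5)=79906667174253675/4611686018427387904, P(S=-3)=34245714503251575/4611686018427387904, P(S=-1)=12937269923450595/4611686018427387904, P(S=1)=4312423307816865/4611686018427387904, P(S=3)=1268359796416725/4611686018427387904, P(S=5)=328834021293225/4611686018427387904, P(S=7)=74997232926525/4611686018427387904, P(S=9)=14999446585305/4611686018427387904, P(S=11)=2618950991085/4611686018427387904, P(S=13)=396810756225/4611686018427387904, P(S=15)=51757924725/4611686018427387904, P(S=17)=5750880525/4611686018427387904, P(S=19)=536748849/4611686018427387904, P(S=21)=41288373/4611686018427387904, P(S=23)=2548665/4611686018427387904, P(S=25)=121365/4611686018427387904, P(S=27)=4185/4611686018427387904, P(S=29)=93/4611686018427387904, P(S=31)=1/4611686018427387904
E[|S_31|] = Σ_m |m|·P(S_31=m) = 1117219473235224019/72057594037927936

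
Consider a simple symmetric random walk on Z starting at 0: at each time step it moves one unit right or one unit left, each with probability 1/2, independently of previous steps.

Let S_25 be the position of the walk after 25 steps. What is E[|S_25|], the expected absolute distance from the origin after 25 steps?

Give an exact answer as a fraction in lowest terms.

Answer: 16900975/4194304

Derivation:
S_25 takes values m ≡ 1 (mod 2) with |m| ≤ 25; P(S_25=m) = C(25,(25+m)/2)/2^25.
Total paths: 2^25 = 33554432
Distribution: P(S=-25)=1/33554432, P(S=-23)=25/33554432, P(S=-21)=300/33554432, P(S=-19)=2300/33554432, P(S=-17)=12650/33554432, P(S=-15)=53130/33554432, P(S=-13)=177100/33554432, P(S=-11)=480700/33554432, P(S=-9)=1081575/33554432, P(S=-7)=2042975/33554432, P(S=-5)=3268760/33554432, P(S=-3)=4457400/33554432, P(S=-1)=5200300/33554432, P(S=1)=5200300/33554432, P(S=3)=4457400/33554432, P(S=5)=3268760/33554432, P(S=7)=2042975/33554432, P(S=9)=1081575/33554432, P(S=11)=480700/33554432, P(S=13)=177100/33554432, P(S=15)=53130/33554432, P(S=17)=12650/33554432, P(S=19)=2300/33554432, P(S=21)=300/33554432, P(S=23)=25/33554432, P(S=25)=1/33554432
E[|S_25|] = Σ_m |m|·P(S_25=m) = 135207800/33554432 = 16900975/4194304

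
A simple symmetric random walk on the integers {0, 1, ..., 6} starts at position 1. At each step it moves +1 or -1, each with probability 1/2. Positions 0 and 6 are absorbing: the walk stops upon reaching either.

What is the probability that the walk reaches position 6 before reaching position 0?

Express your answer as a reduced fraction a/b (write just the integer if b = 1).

Answer: 1/6

Derivation:
Symmetric walk (p = 1/2): the harmonic-function argument gives P(hit 6 before 0 | start at 1) = a/N.
P = 1/6 = 1/6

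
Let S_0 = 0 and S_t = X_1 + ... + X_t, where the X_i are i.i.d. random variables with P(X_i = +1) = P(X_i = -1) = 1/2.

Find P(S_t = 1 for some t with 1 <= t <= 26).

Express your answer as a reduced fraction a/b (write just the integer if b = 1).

Answer: 7088533/8388608

Derivation:
Count via complement. Let g(t,s) = #length-t paths at position s with S_1..S_t all ≠ 1.
g(t,s) = g(t-1,s-1) + g(t-1,s+1) for s ≠ 1; g(t,1) = 0.
t=0: g(0,0)=1
t=1: g(1,-1)=1
t=2: g(2,-2)=1 g(2,0)=1
t=3: g(3,-3)=1 g(3,-1)=2
t=4: g(4,-4)=1 g(4,-2)=3 g(4,0)=2
t=5: g(5,-5)=1 g(5,-3)=4 g(5,-1)=5
t=6: g(6,-6)=1 g(6,-4)=5 g(6,-2)=9 g(6,0)=5
t=7: g(7,-7)=1 g(7,-5)=6 g(7,-3)=14 g(7,-1)=14
t=8: g(8,-8)=1 g(8,-6)=7 g(8,-4)=20 g(8,-2)=28 g(8,0)=14
t=9: g(9,-9)=1 g(9,-7)=8 g(9,-5)=27 g(9,-3)=48 g(9,-1)=42
t=10: g(10,-10)=1 g(10,-8)=9 g(10,-6)=35 g(10,-4)=75 g(10,-2)=90 g(10,0)=42
t=11: g(11,-11)=1 g(11,-9)=10 g(11,-7)=44 g(11,-5)=110 g(11,-3)=165 g(11,-1)=132
t=12: g(12,-12)=1 g(12,-10)=11 g(12,-8)=54 g(12,-6)=154 g(12,-4)=275 g(12,-2)=297 g(12,0)=132
t=13: g(13,-13)=1 g(13,-11)=12 g(13,-9)=65 g(13,-7)=208 g(13,-5)=429 g(13,-3)=572 g(13,-1)=429
t=14: g(14,-14)=1 g(14,-12)=13 g(14,-10)=77 g(14,-8)=273 g(14,-6)=637 g(14,-4)=1001 g(14,-2)=1001 g(14,0)=429
t=15: g(15,-15)=1 g(15,-13)=14 g(15,-11)=90 g(15,-9)=350 g(15,-7)=910 g(15,-5)=1638 g(15,-3)=2002 g(15,-1)=1430
t=16: g(16,-16)=1 g(16,-14)=15 g(16,-12)=104 g(16,-10)=440 g(16,-8)=1260 g(16,-6)=2548 g(16,-4)=3640 g(16,-2)=3432 g(16,0)=1430
t=17: g(17,-17)=1 g(17,-15)=16 g(17,-13)=119 g(17,-11)=544 g(17,-9)=1700 g(17,-7)=3808 g(17,-5)=6188 g(17,-3)=7072 g(17,-1)=4862
t=18: g(18,-18)=1 g(18,-16)=17 g(18,-14)=135 g(18,-12)=663 g(18,-10)=2244 g(18,-8)=5508 g(18,-6)=9996 g(18,-4)=13260 g(18,-2)=11934 g(18,0)=4862
t=19: g(19,-19)=1 g(19,-17)=18 g(19,-15)=152 g(19,-13)=798 g(19,-11)=2907 g(19,-9)=7752 g(19,-7)=15504 g(19,-5)=23256 g(19,-3)=25194 g(19,-1)=16796
t=20: g(20,-20)=1 g(20,-18)=19 g(20,-16)=170 g(20,-14)=950 g(20,-12)=3705 g(20,-10)=10659 g(20,-8)=23256 g(20,-6)=38760 g(20,-4)=48450 g(20,-2)=41990 g(20,0)=16796
t=21: g(21,-21)=1 g(21,-19)=20 g(21,-17)=189 g(21,-15)=1120 g(21,-13)=4655 g(21,-11)=14364 g(21,-9)=33915 g(21,-7)=62016 g(21,-5)=87210 g(21,-3)=90440 g(21,-1)=58786
t=22: g(22,-22)=1 g(22,-20)=21 g(22,-18)=209 g(22,-16)=1309 g(22,-14)=5775 g(22,-12)=19019 g(22,-10)=48279 g(22,-8)=95931 g(22,-6)=149226 g(22,-4)=177650 g(22,-2)=149226 g(22,0)=58786
t=23: g(23,-23)=1 g(23,-21)=22 g(23,-19)=230 g(23,-17)=1518 g(23,-15)=7084 g(23,-13)=24794 g(23,-11)=67298 g(23,-9)=144210 g(23,-7)=245157 g(23,-5)=326876 g(23,-3)=326876 g(23,-1)=208012
t=24: g(24,-24)=1 g(24,-22)=23 g(24,-20)=252 g(24,-18)=1748 g(24,-16)=8602 g(24,-14)=31878 g(24,-12)=92092 g(24,-10)=211508 g(24,-8)=389367 g(24,-6)=572033 g(24,-4)=653752 g(24,-2)=534888 g(24,0)=208012
t=25: g(25,-25)=1 g(25,-23)=24 g(25,-21)=275 g(25,-19)=2000 g(25,-17)=10350 g(25,-15)=40480 g(25,-13)=123970 g(25,-11)=303600 g(25,-9)=600875 g(25,-7)=961400 g(25,-5)=1225785 g(25,-3)=1188640 g(25,-1)=742900
t=26: g(26,-26)=1 g(26,-24)=25 g(26,-22)=299 g(26,-20)=2275 g(26,-18)=12350 g(26,-16)=50830 g(26,-14)=164450 g(26,-12)=427570 g(26,-10)=904475 g(26,-8)=1562275 g(26,-6)=2187185 g(26,-4)=2414425 g(26,-2)=1931540 g(26,0)=742900
Paths never hitting 1: Σ_s g(26,s) = 10400600
Paths hitting 1: 2^26 - 10400600 = 56708264
P = 56708264/67108864 = 7088533/8388608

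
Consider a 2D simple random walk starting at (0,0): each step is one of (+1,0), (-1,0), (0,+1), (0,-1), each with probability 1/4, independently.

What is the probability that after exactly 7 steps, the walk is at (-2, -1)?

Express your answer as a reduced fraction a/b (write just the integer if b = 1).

Let h be the number of horizontal steps (so 7-h are vertical). To end at (-2,-1) need (h-2)/2 right-steps and ((7-h)-1)/2 up-steps.
Sum over h with 2 ≤ h ≤ 6, h ≡ 0 (mod 2), 7-h ≡ 1 (mod 2):
h=2: C(7,2)·C(2,0)·C(5,2) = 21·1·10 = 210
h=4: C(7,4)·C(4,1)·C(3,1) = 35·4·3 = 420
h=6: C(7,6)·C(6,2)·C(1,0) = 7·15·1 = 105
Total favorable: 735
Total paths: 4^7 = 16384
P = 735/16384 = 735/16384

Answer: 735/16384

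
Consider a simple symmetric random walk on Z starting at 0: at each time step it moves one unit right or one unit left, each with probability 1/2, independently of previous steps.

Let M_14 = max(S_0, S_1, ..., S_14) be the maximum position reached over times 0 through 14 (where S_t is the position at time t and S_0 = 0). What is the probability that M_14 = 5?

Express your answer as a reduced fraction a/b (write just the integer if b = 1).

Answer: 1001/16384

Derivation:
Let M_14 = max(S_0,...,S_14). Use the reflection principle: for j ≥ 1, #{paths with M_14 ≥ j} = #{S_14 ≥ j} + #{S_14 ≥ j+1}.
By reflection, #{M_14 ≥ 5} = #{S_14 ≥ 5} + #{S_14 ≥ 6} = 1471 + 1471 = 2942.
#{M_14 ≥ 6} = #{S_14 ≥ 6} + #{S_14 ≥ 7} = 1471 + 470 = 1941.
#{M_14 = 5} = 2942 - 1941 = 1001.
P(M_14 = 5) = 1001/16384 = 1001/16384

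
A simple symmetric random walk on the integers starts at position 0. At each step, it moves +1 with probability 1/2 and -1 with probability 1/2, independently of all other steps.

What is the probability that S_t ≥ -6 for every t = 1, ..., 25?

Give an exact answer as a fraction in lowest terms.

Answer: 27895895/33554432

Derivation:
Let f(t,s) = #length-t paths at position s with S_1..S_t all ≥ -6.
f(t,s) = f(t-1,s-1) + f(t-1,s+1) for s ≥ -6; f(t,s) = 0 for s < -6.
t=0: f(0,0)=1
t=1: f(1,-1)=1 f(1,1)=1
t=2: f(2,-2)=1 f(2,0)=2 f(2,2)=1
t=3: f(3,-3)=1 f(3,-1)=3 f(3,1)=3 f(3,3)=1
t=4: f(4,-4)=1 f(4,-2)=4 f(4,0)=6 f(4,2)=4 f(4,4)=1
t=5: f(5,-5)=1 f(5,-3)=5 f(5,-1)=10 f(5,1)=10 f(5,3)=5 f(5,5)=1
t=6: f(6,-6)=1 f(6,-4)=6 f(6,-2)=15 f(6,0)=20 f(6,2)=15 f(6,4)=6 f(6,6)=1
t=7: f(7,-5)=7 f(7,-3)=21 f(7,-1)=35 f(7,1)=35 f(7,3)=21 f(7,5)=7 f(7,7)=1
t=8: f(8,-6)=7 f(8,-4)=28 f(8,-2)=56 f(8,0)=70 f(8,2)=56 f(8,4)=28 f(8,6)=8 f(8,8)=1
t=9: f(9,-5)=35 f(9,-3)=84 f(9,-1)=126 f(9,1)=126 f(9,3)=84 f(9,5)=36 f(9,7)=9 f(9,9)=1
t=10: f(10,-6)=35 f(10,-4)=119 f(10,-2)=210 f(10,0)=252 f(10,2)=210 f(10,4)=120 f(10,6)=45 f(10,8)=10 f(10,10)=1
t=11: f(11,-5)=154 f(11,-3)=329 f(11,-1)=462 f(11,1)=462 f(11,3)=330 f(11,5)=165 f(11,7)=55 f(11,9)=11 f(11,11)=1
t=12: f(12,-6)=154 f(12,-4)=483 f(12,-2)=791 f(12,0)=924 f(12,2)=792 f(12,4)=495 f(12,6)=220 f(12,8)=66 f(12,10)=12 f(12,12)=1
t=13: f(13,-5)=637 f(13,-3)=1274 f(13,-1)=1715 f(13,1)=1716 f(13,3)=1287 f(13,5)=715 f(13,7)=286 f(13,9)=78 f(13,11)=13 f(13,13)=1
t=14: f(14,-6)=637 f(14,-4)=1911 f(14,-2)=2989 f(14,0)=3431 f(14,2)=3003 f(14,4)=2002 f(14,6)=1001 f(14,8)=364 f(14,10)=91 f(14,12)=14 f(14,14)=1
t=15: f(15,-5)=2548 f(15,-3)=4900 f(15,-1)=6420 f(15,1)=6434 f(15,3)=5005 f(15,5)=3003 f(15,7)=1365 f(15,9)=455 f(15,11)=105 f(15,13)=15 f(15,15)=1
t=16: f(16,-6)=2548 f(16,-4)=7448 f(16,-2)=11320 f(16,0)=12854 f(16,2)=11439 f(16,4)=8008 f(16,6)=4368 f(16,8)=1820 f(16,10)=560 f(16,12)=120 f(16,14)=16 f(16,16)=1
t=17: f(17,-5)=9996 f(17,-3)=18768 f(17,-1)=24174 f(17,1)=24293 f(17,3)=19447 f(17,5)=12376 f(17,7)=6188 f(17,9)=2380 f(17,11)=680 f(17,13)=136 f(17,15)=17 f(17,17)=1
t=18: f(18,-6)=9996 f(18,-4)=28764 f(18,-2)=42942 f(18,0)=48467 f(18,2)=43740 f(18,4)=31823 f(18,6)=18564 f(18,8)=8568 f(18,10)=3060 f(18,12)=816 f(18,14)=153 f(18,16)=18 f(18,18)=1
t=19: f(19,-5)=38760 f(19,-3)=71706 f(19,-1)=91409 f(19,1)=92207 f(19,3)=75563 f(19,5)=50387 f(19,7)=27132 f(19,9)=11628 f(19,11)=3876 f(19,13)=969 f(19,15)=171 f(19,17)=19 f(19,19)=1
t=20: f(20,-6)=38760 f(20,-4)=110466 f(20,-2)=163115 f(20,0)=183616 f(20,2)=167770 f(20,4)=125950 f(20,6)=77519 f(20,8)=38760 f(20,10)=15504 f(20,12)=4845 f(20,14)=1140 f(20,16)=190 f(20,18)=20 f(20,20)=1
t=21: f(21,-5)=149226 f(21,-3)=273581 f(21,-1)=346731 f(21,1)=351386 f(21,3)=293720 f(21,5)=203469 f(21,7)=116279 f(21,9)=54264 f(21,11)=20349 f(21,13)=5985 f(21,15)=1330 f(21,17)=210 f(21,19)=21 f(21,21)=1
t=22: f(22,-6)=149226 f(22,-4)=422807 f(22,-2)=620312 f(22,0)=698117 f(22,2)=645106 f(22,4)=497189 f(22,6)=319748 f(22,8)=170543 f(22,10)=74613 f(22,12)=26334 f(22,14)=7315 f(22,16)=1540 f(22,18)=231 f(22,20)=22 f(22,22)=1
t=23: f(23,-5)=572033 f(23,-3)=1043119 f(23,-1)=1318429 f(23,1)=1343223 f(23,3)=1142295 f(23,5)=816937 f(23,7)=490291 f(23,9)=245156 f(23,11)=100947 f(23,13)=33649 f(23,15)=8855 f(23,17)=1771 f(23,19)=253 f(23,21)=23 f(23,23)=1
t=24: f(24,-6)=572033 f(24,-4)=1615152 f(24,-2)=2361548 f(24,0)=2661652 f(24,2)=2485518 f(24,4)=1959232 f(24,6)=1307228 f(24,8)=735447 f(24,10)=346103 f(24,12)=134596 f(24,14)=42504 f(24,16)=10626 f(24,18)=2024 f(24,20)=276 f(24,22)=24 f(24,24)=1
t=25: f(25,-5)=2187185 f(25,-3)=3976700 f(25,-1)=5023200 f(25,1)=5147170 f(25,3)=4444750 f(25,5)=3266460 f(25,7)=2042675 f(25,9)=1081550 f(25,11)=480699 f(25,13)=177100 f(25,15)=53130 f(25,17)=12650 f(25,19)=2300 f(25,21)=300 f(25,23)=25 f(25,25)=1
Σ_s f(25,s) = 27895895
P = 27895895/33554432 = 27895895/33554432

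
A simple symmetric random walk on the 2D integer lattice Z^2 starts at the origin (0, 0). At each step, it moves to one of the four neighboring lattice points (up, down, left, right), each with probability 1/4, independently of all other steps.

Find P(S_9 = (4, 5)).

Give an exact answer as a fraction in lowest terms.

Answer: 63/131072

Derivation:
Let h be the number of horizontal steps (so 9-h are vertical). To end at (4,5) need (h+4)/2 right-steps and ((9-h)+5)/2 up-steps.
Sum over h with 4 ≤ h ≤ 4, h ≡ 0 (mod 2), 9-h ≡ 1 (mod 2):
h=4: C(9,4)·C(4,4)·C(5,5) = 126·1·1 = 126
Total favorable: 126
Total paths: 4^9 = 262144
P = 126/262144 = 63/131072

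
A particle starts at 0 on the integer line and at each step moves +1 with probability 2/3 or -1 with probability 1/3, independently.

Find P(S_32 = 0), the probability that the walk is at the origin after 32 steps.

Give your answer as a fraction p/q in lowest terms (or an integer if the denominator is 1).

Answer: 4376933826560/205891132094649

Derivation:
To be at 0 after 32 steps: need exactly 16 steps of +1 and 16 of -1.
Number of such sequences: C(32,16) = 601080390
Each has probability (2/3)^16 · (1/3)^16 = 65536/1853020188851841
P = 601080390 · 65536/1853020188851841 = 4376933826560/205891132094649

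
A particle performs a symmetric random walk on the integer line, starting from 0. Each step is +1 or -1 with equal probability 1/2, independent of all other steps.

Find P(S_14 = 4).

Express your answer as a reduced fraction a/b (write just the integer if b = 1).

To reach position 4 after 14 steps: need 9 steps of +1 and 5 of -1.
Favorable paths: C(14,9) = 2002
Total paths: 2^14 = 16384
P = 2002/16384 = 1001/8192

Answer: 1001/8192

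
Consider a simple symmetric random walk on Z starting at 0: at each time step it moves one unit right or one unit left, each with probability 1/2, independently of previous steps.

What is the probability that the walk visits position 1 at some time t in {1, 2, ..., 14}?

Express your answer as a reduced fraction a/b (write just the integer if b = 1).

Count via complement. Let g(t,s) = #length-t paths at position s with S_1..S_t all ≠ 1.
g(t,s) = g(t-1,s-1) + g(t-1,s+1) for s ≠ 1; g(t,1) = 0.
t=0: g(0,0)=1
t=1: g(1,-1)=1
t=2: g(2,-2)=1 g(2,0)=1
t=3: g(3,-3)=1 g(3,-1)=2
t=4: g(4,-4)=1 g(4,-2)=3 g(4,0)=2
t=5: g(5,-5)=1 g(5,-3)=4 g(5,-1)=5
t=6: g(6,-6)=1 g(6,-4)=5 g(6,-2)=9 g(6,0)=5
t=7: g(7,-7)=1 g(7,-5)=6 g(7,-3)=14 g(7,-1)=14
t=8: g(8,-8)=1 g(8,-6)=7 g(8,-4)=20 g(8,-2)=28 g(8,0)=14
t=9: g(9,-9)=1 g(9,-7)=8 g(9,-5)=27 g(9,-3)=48 g(9,-1)=42
t=10: g(10,-10)=1 g(10,-8)=9 g(10,-6)=35 g(10,-4)=75 g(10,-2)=90 g(10,0)=42
t=11: g(11,-11)=1 g(11,-9)=10 g(11,-7)=44 g(11,-5)=110 g(11,-3)=165 g(11,-1)=132
t=12: g(12,-12)=1 g(12,-10)=11 g(12,-8)=54 g(12,-6)=154 g(12,-4)=275 g(12,-2)=297 g(12,0)=132
t=13: g(13,-13)=1 g(13,-11)=12 g(13,-9)=65 g(13,-7)=208 g(13,-5)=429 g(13,-3)=572 g(13,-1)=429
t=14: g(14,-14)=1 g(14,-12)=13 g(14,-10)=77 g(14,-8)=273 g(14,-6)=637 g(14,-4)=1001 g(14,-2)=1001 g(14,0)=429
Paths never hitting 1: Σ_s g(14,s) = 3432
Paths hitting 1: 2^14 - 3432 = 12952
P = 12952/16384 = 1619/2048

Answer: 1619/2048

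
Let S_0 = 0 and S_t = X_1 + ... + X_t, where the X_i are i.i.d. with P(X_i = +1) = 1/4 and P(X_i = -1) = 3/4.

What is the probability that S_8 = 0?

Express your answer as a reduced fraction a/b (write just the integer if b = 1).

To be at 0 after 8 steps: need exactly 4 steps of +1 and 4 of -1.
Number of such sequences: C(8,4) = 70
Each has probability (1/4)^4 · (3/4)^4 = 81/65536
P = 70 · 81/65536 = 2835/32768

Answer: 2835/32768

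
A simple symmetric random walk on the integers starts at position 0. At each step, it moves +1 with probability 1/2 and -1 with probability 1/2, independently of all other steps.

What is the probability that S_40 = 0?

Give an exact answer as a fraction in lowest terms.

Answer: 34461632205/274877906944

Derivation:
To return to 0 after 40 steps: need exactly 20 steps of +1 and 20 of -1.
Favorable paths: C(40,20) = 137846528820
Total paths: 2^40 = 1099511627776
P = 137846528820/1099511627776 = 34461632205/274877906944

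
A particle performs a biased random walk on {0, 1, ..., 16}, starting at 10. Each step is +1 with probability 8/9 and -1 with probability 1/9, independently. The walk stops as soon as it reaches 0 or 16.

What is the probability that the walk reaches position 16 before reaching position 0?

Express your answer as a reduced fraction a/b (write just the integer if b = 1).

Biased walk: p = 8/9, q = 1/9, r = q/p = 1/8
Gambler's ruin: P(hit 16 before 0 | start at 10) = (1 - r^a)/(1 - r^N)
r^10 = 1/1073741824; r^16 = 1/281474976710656
P = (1 - 1/1073741824) / (1 - 1/281474976710656) = 1073741823/1073741824 / 281474976710655/281474976710656 = 4467856769024/4467856773185

Answer: 4467856769024/4467856773185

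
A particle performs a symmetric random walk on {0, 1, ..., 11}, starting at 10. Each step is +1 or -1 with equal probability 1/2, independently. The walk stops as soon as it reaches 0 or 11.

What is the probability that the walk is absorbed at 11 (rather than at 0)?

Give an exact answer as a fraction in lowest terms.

Symmetric walk (p = 1/2): the harmonic-function argument gives P(hit 11 before 0 | start at 10) = a/N.
P = 10/11 = 10/11

Answer: 10/11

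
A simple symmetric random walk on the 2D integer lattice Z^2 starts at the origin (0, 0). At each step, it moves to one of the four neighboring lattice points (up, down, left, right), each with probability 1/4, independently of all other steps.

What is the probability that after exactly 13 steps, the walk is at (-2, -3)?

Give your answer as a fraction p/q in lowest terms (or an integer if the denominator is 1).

Let h be the number of horizontal steps (so 13-h are vertical). To end at (-2,-3) need (h-2)/2 right-steps and ((13-h)-3)/2 up-steps.
Sum over h with 2 ≤ h ≤ 10, h ≡ 0 (mod 2), 13-h ≡ 1 (mod 2):
h=2: C(13,2)·C(2,0)·C(11,4) = 78·1·330 = 25740
h=4: C(13,4)·C(4,1)·C(9,3) = 715·4·84 = 240240
h=6: C(13,6)·C(6,2)·C(7,2) = 1716·15·21 = 540540
h=8: C(13,8)·C(8,3)·C(5,1) = 1287·56·5 = 360360
h=10: C(13,10)·C(10,4)·C(3,0) = 286·210·1 = 60060
Total favorable: 1226940
Total paths: 4^13 = 67108864
P = 1226940/67108864 = 306735/16777216

Answer: 306735/16777216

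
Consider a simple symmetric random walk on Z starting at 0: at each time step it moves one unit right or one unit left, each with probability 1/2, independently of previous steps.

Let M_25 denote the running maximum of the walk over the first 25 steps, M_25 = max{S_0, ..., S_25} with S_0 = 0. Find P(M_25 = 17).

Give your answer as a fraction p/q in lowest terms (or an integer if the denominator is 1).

Let M_25 = max(S_0,...,S_25). Use the reflection principle: for j ≥ 1, #{paths with M_25 ≥ j} = #{S_25 ≥ j} + #{S_25 ≥ j+1}.
By reflection, #{M_25 ≥ 17} = #{S_25 ≥ 17} + #{S_25 ≥ 18} = 15276 + 2626 = 17902.
#{M_25 ≥ 18} = #{S_25 ≥ 18} + #{S_25 ≥ 19} = 2626 + 2626 = 5252.
#{M_25 = 17} = 17902 - 5252 = 12650.
P(M_25 = 17) = 12650/33554432 = 6325/16777216

Answer: 6325/16777216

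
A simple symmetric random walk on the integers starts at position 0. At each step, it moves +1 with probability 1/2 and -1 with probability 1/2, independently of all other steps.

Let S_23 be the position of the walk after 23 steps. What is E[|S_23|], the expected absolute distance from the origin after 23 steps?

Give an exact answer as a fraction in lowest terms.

Answer: 2028117/524288

Derivation:
S_23 takes values m ≡ 1 (mod 2) with |m| ≤ 23; P(S_23=m) = C(23,(23+m)/2)/2^23.
Total paths: 2^23 = 8388608
Distribution: P(S=-23)=1/8388608, P(S=-21)=23/8388608, P(S=-19)=253/8388608, P(S=-17)=1771/8388608, P(S=-15)=8855/8388608, P(S=-13)=33649/8388608, P(S=-11)=100947/8388608, P(S=-9)=245157/8388608, P(S=-7)=490314/8388608, P(S=-5)=817190/8388608, P(S=-3)=1144066/8388608, P(S=-1)=1352078/8388608, P(S=1)=1352078/8388608, P(S=3)=1144066/8388608, P(S=5)=817190/8388608, P(S=7)=490314/8388608, P(S=9)=245157/8388608, P(S=11)=100947/8388608, P(S=13)=33649/8388608, P(S=15)=8855/8388608, P(S=17)=1771/8388608, P(S=19)=253/8388608, P(S=21)=23/8388608, P(S=23)=1/8388608
E[|S_23|] = Σ_m |m|·P(S_23=m) = 32449872/8388608 = 2028117/524288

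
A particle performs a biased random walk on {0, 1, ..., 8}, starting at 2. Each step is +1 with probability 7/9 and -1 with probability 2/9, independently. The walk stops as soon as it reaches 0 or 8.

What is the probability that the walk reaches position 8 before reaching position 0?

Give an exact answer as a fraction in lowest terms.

Answer: 117649/128101

Derivation:
Biased walk: p = 7/9, q = 2/9, r = q/p = 2/7
Gambler's ruin: P(hit 8 before 0 | start at 2) = (1 - r^a)/(1 - r^N)
r^2 = 4/49; r^8 = 256/5764801
P = (1 - 4/49) / (1 - 256/5764801) = 45/49 / 5764545/5764801 = 117649/128101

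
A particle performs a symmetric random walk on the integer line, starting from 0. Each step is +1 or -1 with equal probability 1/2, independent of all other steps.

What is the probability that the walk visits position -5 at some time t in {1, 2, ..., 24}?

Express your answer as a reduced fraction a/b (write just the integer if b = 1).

Count via complement. Let g(t,s) = #length-t paths at position s with S_1..S_t all ≠ -5.
g(t,s) = g(t-1,s-1) + g(t-1,s+1) for s ≠ -5; g(t,-5) = 0.
t=0: g(0,0)=1
t=1: g(1,-1)=1 g(1,1)=1
t=2: g(2,-2)=1 g(2,0)=2 g(2,2)=1
t=3: g(3,-3)=1 g(3,-1)=3 g(3,1)=3 g(3,3)=1
t=4: g(4,-4)=1 g(4,-2)=4 g(4,0)=6 g(4,2)=4 g(4,4)=1
t=5: g(5,-3)=5 g(5,-1)=10 g(5,1)=10 g(5,3)=5 g(5,5)=1
t=6: g(6,-4)=5 g(6,-2)=15 g(6,0)=20 g(6,2)=15 g(6,4)=6 g(6,6)=1
t=7: g(7,-3)=20 g(7,-1)=35 g(7,1)=35 g(7,3)=21 g(7,5)=7 g(7,7)=1
t=8: g(8,-4)=20 g(8,-2)=55 g(8,0)=70 g(8,2)=56 g(8,4)=28 g(8,6)=8 g(8,8)=1
t=9: g(9,-3)=75 g(9,-1)=125 g(9,1)=126 g(9,3)=84 g(9,5)=36 g(9,7)=9 g(9,9)=1
t=10: g(10,-4)=75 g(10,-2)=200 g(10,0)=251 g(10,2)=210 g(10,4)=120 g(10,6)=45 g(10,8)=10 g(10,10)=1
t=11: g(11,-3)=275 g(11,-1)=451 g(11,1)=461 g(11,3)=330 g(11,5)=165 g(11,7)=55 g(11,9)=11 g(11,11)=1
t=12: g(12,-4)=275 g(12,-2)=726 g(12,0)=912 g(12,2)=791 g(12,4)=495 g(12,6)=220 g(12,8)=66 g(12,10)=12 g(12,12)=1
t=13: g(13,-3)=1001 g(13,-1)=1638 g(13,1)=1703 g(13,3)=1286 g(13,5)=715 g(13,7)=286 g(13,9)=78 g(13,11)=13 g(13,13)=1
t=14: g(14,-4)=1001 g(14,-2)=2639 g(14,0)=3341 g(14,2)=2989 g(14,4)=2001 g(14,6)=1001 g(14,8)=364 g(14,10)=91 g(14,12)=14 g(14,14)=1
t=15: g(15,-3)=3640 g(15,-1)=5980 g(15,1)=6330 g(15,3)=4990 g(15,5)=3002 g(15,7)=1365 g(15,9)=455 g(15,11)=105 g(15,13)=15 g(15,15)=1
t=16: g(16,-4)=3640 g(16,-2)=9620 g(16,0)=12310 g(16,2)=11320 g(16,4)=7992 g(16,6)=4367 g(16,8)=1820 g(16,10)=560 g(16,12)=120 g(16,14)=16 g(16,16)=1
t=17: g(17,-3)=13260 g(17,-1)=21930 g(17,1)=23630 g(17,3)=19312 g(17,5)=12359 g(17,7)=6187 g(17,9)=2380 g(17,11)=680 g(17,13)=136 g(17,15)=17 g(17,17)=1
t=18: g(18,-4)=13260 g(18,-2)=35190 g(18,0)=45560 g(18,2)=42942 g(18,4)=31671 g(18,6)=18546 g(18,8)=8567 g(18,10)=3060 g(18,12)=816 g(18,14)=153 g(18,16)=18 g(18,18)=1
t=19: g(19,-3)=48450 g(19,-1)=80750 g(19,1)=88502 g(19,3)=74613 g(19,5)=50217 g(19,7)=27113 g(19,9)=11627 g(19,11)=3876 g(19,13)=969 g(19,15)=171 g(19,17)=19 g(19,19)=1
t=20: g(20,-4)=48450 g(20,-2)=129200 g(20,0)=169252 g(20,2)=163115 g(20,4)=124830 g(20,6)=77330 g(20,8)=38740 g(20,10)=15503 g(20,12)=4845 g(20,14)=1140 g(20,16)=190 g(20,18)=20 g(20,20)=1
t=21: g(21,-3)=177650 g(21,-1)=298452 g(21,1)=332367 g(21,3)=287945 g(21,5)=202160 g(21,7)=116070 g(21,9)=54243 g(21,11)=20348 g(21,13)=5985 g(21,15)=1330 g(21,17)=210 g(21,19)=21 g(21,21)=1
t=22: g(22,-4)=177650 g(22,-2)=476102 g(22,0)=630819 g(22,2)=620312 g(22,4)=490105 g(22,6)=318230 g(22,8)=170313 g(22,10)=74591 g(22,12)=26333 g(22,14)=7315 g(22,16)=1540 g(22,18)=231 g(22,20)=22 g(22,22)=1
t=23: g(23,-3)=653752 g(23,-1)=1106921 g(23,1)=1251131 g(23,3)=1110417 g(23,5)=808335 g(23,7)=488543 g(23,9)=244904 g(23,11)=100924 g(23,13)=33648 g(23,15)=8855 g(23,17)=1771 g(23,19)=253 g(23,21)=23 g(23,23)=1
t=24: g(24,-4)=653752 g(24,-2)=1760673 g(24,0)=2358052 g(24,2)=2361548 g(24,4)=1918752 g(24,6)=1296878 g(24,8)=733447 g(24,10)=345828 g(24,12)=134572 g(24,14)=42503 g(24,16)=10626 g(24,18)=2024 g(24,20)=276 g(24,22)=24 g(24,24)=1
Paths never hitting -5: Σ_s g(24,s) = 11618956
Paths hitting -5: 2^24 - 11618956 = 5158260
P = 5158260/16777216 = 1289565/4194304

Answer: 1289565/4194304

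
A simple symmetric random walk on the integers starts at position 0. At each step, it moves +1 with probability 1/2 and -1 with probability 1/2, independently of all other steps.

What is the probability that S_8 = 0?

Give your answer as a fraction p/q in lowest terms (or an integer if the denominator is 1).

To return to 0 after 8 steps: need exactly 4 steps of +1 and 4 of -1.
Favorable paths: C(8,4) = 70
Total paths: 2^8 = 256
P = 70/256 = 35/128

Answer: 35/128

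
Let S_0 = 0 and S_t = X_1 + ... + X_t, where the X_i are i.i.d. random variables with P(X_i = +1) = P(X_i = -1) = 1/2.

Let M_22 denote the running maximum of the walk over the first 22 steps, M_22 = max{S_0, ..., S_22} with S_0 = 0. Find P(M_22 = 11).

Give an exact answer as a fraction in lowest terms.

Let M_22 = max(S_0,...,S_22). Use the reflection principle: for j ≥ 1, #{paths with M_22 ≥ j} = #{S_22 ≥ j} + #{S_22 ≥ j+1}.
By reflection, #{M_22 ≥ 11} = #{S_22 ≥ 11} + #{S_22 ≥ 12} = 35443 + 35443 = 70886.
#{M_22 ≥ 12} = #{S_22 ≥ 12} + #{S_22 ≥ 13} = 35443 + 9109 = 44552.
#{M_22 = 11} = 70886 - 44552 = 26334.
P(M_22 = 11) = 26334/4194304 = 13167/2097152

Answer: 13167/2097152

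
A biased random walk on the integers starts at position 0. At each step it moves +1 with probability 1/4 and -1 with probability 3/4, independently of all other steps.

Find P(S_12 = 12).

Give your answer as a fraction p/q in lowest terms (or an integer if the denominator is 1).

Answer: 1/16777216

Derivation:
To reach position 12 after 12 steps: need 12 steps of +1 and 0 steps of -1.
Number of such sequences: C(12,12) = 1
Each has probability (1/4)^12 · (3/4)^0 = 1/16777216
P = 1 · 1/16777216 = 1/16777216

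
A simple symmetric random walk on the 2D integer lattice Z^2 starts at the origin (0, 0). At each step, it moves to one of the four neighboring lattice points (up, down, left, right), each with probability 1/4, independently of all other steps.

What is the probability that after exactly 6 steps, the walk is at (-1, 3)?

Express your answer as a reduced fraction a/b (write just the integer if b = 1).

Let h be the number of horizontal steps (so 6-h are vertical). To end at (-1,3) need (h-1)/2 right-steps and ((6-h)+3)/2 up-steps.
Sum over h with 1 ≤ h ≤ 3, h ≡ 1 (mod 2), 6-h ≡ 1 (mod 2):
h=1: C(6,1)·C(1,0)·C(5,4) = 6·1·5 = 30
h=3: C(6,3)·C(3,1)·C(3,3) = 20·3·1 = 60
Total favorable: 90
Total paths: 4^6 = 4096
P = 90/4096 = 45/2048

Answer: 45/2048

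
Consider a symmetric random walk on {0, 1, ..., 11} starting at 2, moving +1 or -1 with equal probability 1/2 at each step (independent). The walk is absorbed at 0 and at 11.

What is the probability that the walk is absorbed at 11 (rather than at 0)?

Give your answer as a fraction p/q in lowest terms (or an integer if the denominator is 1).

Symmetric walk (p = 1/2): the harmonic-function argument gives P(hit 11 before 0 | start at 2) = a/N.
P = 2/11 = 2/11

Answer: 2/11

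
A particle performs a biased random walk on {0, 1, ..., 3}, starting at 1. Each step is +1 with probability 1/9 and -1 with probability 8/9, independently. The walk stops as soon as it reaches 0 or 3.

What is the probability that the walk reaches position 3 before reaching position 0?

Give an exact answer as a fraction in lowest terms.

Answer: 1/73

Derivation:
Biased walk: p = 1/9, q = 8/9, r = q/p = 8
Gambler's ruin: P(hit 3 before 0 | start at 1) = (1 - r^a)/(1 - r^N)
r^1 = 8; r^3 = 512
P = (1 - 8) / (1 - 512) = -7 / -511 = 1/73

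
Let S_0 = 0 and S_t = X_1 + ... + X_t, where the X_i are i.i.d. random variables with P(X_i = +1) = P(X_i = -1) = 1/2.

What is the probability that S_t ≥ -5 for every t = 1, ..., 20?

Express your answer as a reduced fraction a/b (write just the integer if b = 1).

Let f(t,s) = #length-t paths at position s with S_1..S_t all ≥ -5.
f(t,s) = f(t-1,s-1) + f(t-1,s+1) for s ≥ -5; f(t,s) = 0 for s < -5.
t=0: f(0,0)=1
t=1: f(1,-1)=1 f(1,1)=1
t=2: f(2,-2)=1 f(2,0)=2 f(2,2)=1
t=3: f(3,-3)=1 f(3,-1)=3 f(3,1)=3 f(3,3)=1
t=4: f(4,-4)=1 f(4,-2)=4 f(4,0)=6 f(4,2)=4 f(4,4)=1
t=5: f(5,-5)=1 f(5,-3)=5 f(5,-1)=10 f(5,1)=10 f(5,3)=5 f(5,5)=1
t=6: f(6,-4)=6 f(6,-2)=15 f(6,0)=20 f(6,2)=15 f(6,4)=6 f(6,6)=1
t=7: f(7,-5)=6 f(7,-3)=21 f(7,-1)=35 f(7,1)=35 f(7,3)=21 f(7,5)=7 f(7,7)=1
t=8: f(8,-4)=27 f(8,-2)=56 f(8,0)=70 f(8,2)=56 f(8,4)=28 f(8,6)=8 f(8,8)=1
t=9: f(9,-5)=27 f(9,-3)=83 f(9,-1)=126 f(9,1)=126 f(9,3)=84 f(9,5)=36 f(9,7)=9 f(9,9)=1
t=10: f(10,-4)=110 f(10,-2)=209 f(10,0)=252 f(10,2)=210 f(10,4)=120 f(10,6)=45 f(10,8)=10 f(10,10)=1
t=11: f(11,-5)=110 f(11,-3)=319 f(11,-1)=461 f(11,1)=462 f(11,3)=330 f(11,5)=165 f(11,7)=55 f(11,9)=11 f(11,11)=1
t=12: f(12,-4)=429 f(12,-2)=780 f(12,0)=923 f(12,2)=792 f(12,4)=495 f(12,6)=220 f(12,8)=66 f(12,10)=12 f(12,12)=1
t=13: f(13,-5)=429 f(13,-3)=1209 f(13,-1)=1703 f(13,1)=1715 f(13,3)=1287 f(13,5)=715 f(13,7)=286 f(13,9)=78 f(13,11)=13 f(13,13)=1
t=14: f(14,-4)=1638 f(14,-2)=2912 f(14,0)=3418 f(14,2)=3002 f(14,4)=2002 f(14,6)=1001 f(14,8)=364 f(14,10)=91 f(14,12)=14 f(14,14)=1
t=15: f(15,-5)=1638 f(15,-3)=4550 f(15,-1)=6330 f(15,1)=6420 f(15,3)=5004 f(15,5)=3003 f(15,7)=1365 f(15,9)=455 f(15,11)=105 f(15,13)=15 f(15,15)=1
t=16: f(16,-4)=6188 f(16,-2)=10880 f(16,0)=12750 f(16,2)=11424 f(16,4)=8007 f(16,6)=4368 f(16,8)=1820 f(16,10)=560 f(16,12)=120 f(16,14)=16 f(16,16)=1
t=17: f(17,-5)=6188 f(17,-3)=17068 f(17,-1)=23630 f(17,1)=24174 f(17,3)=19431 f(17,5)=12375 f(17,7)=6188 f(17,9)=2380 f(17,11)=680 f(17,13)=136 f(17,15)=17 f(17,17)=1
t=18: f(18,-4)=23256 f(18,-2)=40698 f(18,0)=47804 f(18,2)=43605 f(18,4)=31806 f(18,6)=18563 f(18,8)=8568 f(18,10)=3060 f(18,12)=816 f(18,14)=153 f(18,16)=18 f(18,18)=1
t=19: f(19,-5)=23256 f(19,-3)=63954 f(19,-1)=88502 f(19,1)=91409 f(19,3)=75411 f(19,5)=50369 f(19,7)=27131 f(19,9)=11628 f(19,11)=3876 f(19,13)=969 f(19,15)=171 f(19,17)=19 f(19,19)=1
t=20: f(20,-4)=87210 f(20,-2)=152456 f(20,0)=179911 f(20,2)=166820 f(20,4)=125780 f(20,6)=77500 f(20,8)=38759 f(20,10)=15504 f(20,12)=4845 f(20,14)=1140 f(20,16)=190 f(20,18)=20 f(20,20)=1
Σ_s f(20,s) = 850136
P = 850136/1048576 = 106267/131072

Answer: 106267/131072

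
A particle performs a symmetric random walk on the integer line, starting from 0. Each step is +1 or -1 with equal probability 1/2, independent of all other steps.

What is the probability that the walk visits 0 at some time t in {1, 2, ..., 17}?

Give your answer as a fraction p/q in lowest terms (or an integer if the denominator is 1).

Answer: 26333/32768

Derivation:
Count via complement. Let g(t,s) = #length-t paths at position s with S_1..S_t all ≠ 0.
g(t,s) = g(t-1,s-1) + g(t-1,s+1) for s ≠ 0; g(t,0) = 0.
t=0: g(0,0)=1
t=1: g(1,-1)=1 g(1,1)=1
t=2: g(2,-2)=1 g(2,2)=1
t=3: g(3,-3)=1 g(3,-1)=1 g(3,1)=1 g(3,3)=1
t=4: g(4,-4)=1 g(4,-2)=2 g(4,2)=2 g(4,4)=1
t=5: g(5,-5)=1 g(5,-3)=3 g(5,-1)=2 g(5,1)=2 g(5,3)=3 g(5,5)=1
t=6: g(6,-6)=1 g(6,-4)=4 g(6,-2)=5 g(6,2)=5 g(6,4)=4 g(6,6)=1
t=7: g(7,-7)=1 g(7,-5)=5 g(7,-3)=9 g(7,-1)=5 g(7,1)=5 g(7,3)=9 g(7,5)=5 g(7,7)=1
t=8: g(8,-8)=1 g(8,-6)=6 g(8,-4)=14 g(8,-2)=14 g(8,2)=14 g(8,4)=14 g(8,6)=6 g(8,8)=1
t=9: g(9,-9)=1 g(9,-7)=7 g(9,-5)=20 g(9,-3)=28 g(9,-1)=14 g(9,1)=14 g(9,3)=28 g(9,5)=20 g(9,7)=7 g(9,9)=1
t=10: g(10,-10)=1 g(10,-8)=8 g(10,-6)=27 g(10,-4)=48 g(10,-2)=42 g(10,2)=42 g(10,4)=48 g(10,6)=27 g(10,8)=8 g(10,10)=1
t=11: g(11,-11)=1 g(11,-9)=9 g(11,-7)=35 g(11,-5)=75 g(11,-3)=90 g(11,-1)=42 g(11,1)=42 g(11,3)=90 g(11,5)=75 g(11,7)=35 g(11,9)=9 g(11,11)=1
t=12: g(12,-12)=1 g(12,-10)=10 g(12,-8)=44 g(12,-6)=110 g(12,-4)=165 g(12,-2)=132 g(12,2)=132 g(12,4)=165 g(12,6)=110 g(12,8)=44 g(12,10)=10 g(12,12)=1
t=13: g(13,-13)=1 g(13,-11)=11 g(13,-9)=54 g(13,-7)=154 g(13,-5)=275 g(13,-3)=297 g(13,-1)=132 g(13,1)=132 g(13,3)=297 g(13,5)=275 g(13,7)=154 g(13,9)=54 g(13,11)=11 g(13,13)=1
t=14: g(14,-14)=1 g(14,-12)=12 g(14,-10)=65 g(14,-8)=208 g(14,-6)=429 g(14,-4)=572 g(14,-2)=429 g(14,2)=429 g(14,4)=572 g(14,6)=429 g(14,8)=208 g(14,10)=65 g(14,12)=12 g(14,14)=1
t=15: g(15,-15)=1 g(15,-13)=13 g(15,-11)=77 g(15,-9)=273 g(15,-7)=637 g(15,-5)=1001 g(15,-3)=1001 g(15,-1)=429 g(15,1)=429 g(15,3)=1001 g(15,5)=1001 g(15,7)=637 g(15,9)=273 g(15,11)=77 g(15,13)=13 g(15,15)=1
t=16: g(16,-16)=1 g(16,-14)=14 g(16,-12)=90 g(16,-10)=350 g(16,-8)=910 g(16,-6)=1638 g(16,-4)=2002 g(16,-2)=1430 g(16,2)=1430 g(16,4)=2002 g(16,6)=1638 g(16,8)=910 g(16,10)=350 g(16,12)=90 g(16,14)=14 g(16,16)=1
t=17: g(17,-17)=1 g(17,-15)=15 g(17,-13)=104 g(17,-11)=440 g(17,-9)=1260 g(17,-7)=2548 g(17,-5)=3640 g(17,-3)=3432 g(17,-1)=1430 g(17,1)=1430 g(17,3)=3432 g(17,5)=3640 g(17,7)=2548 g(17,9)=1260 g(17,11)=440 g(17,13)=104 g(17,15)=15 g(17,17)=1
Paths never hitting 0: Σ_s g(17,s) = 25740
Paths hitting 0: 2^17 - 25740 = 105332
P = 105332/131072 = 26333/32768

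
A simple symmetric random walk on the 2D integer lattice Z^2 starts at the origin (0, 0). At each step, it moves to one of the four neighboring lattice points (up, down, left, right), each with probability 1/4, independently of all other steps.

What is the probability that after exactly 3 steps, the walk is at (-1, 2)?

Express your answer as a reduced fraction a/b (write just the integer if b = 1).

Let h be the number of horizontal steps (so 3-h are vertical). To end at (-1,2) need (h-1)/2 right-steps and ((3-h)+2)/2 up-steps.
Sum over h with 1 ≤ h ≤ 1, h ≡ 1 (mod 2), 3-h ≡ 0 (mod 2):
h=1: C(3,1)·C(1,0)·C(2,2) = 3·1·1 = 3
Total favorable: 3
Total paths: 4^3 = 64
P = 3/64 = 3/64

Answer: 3/64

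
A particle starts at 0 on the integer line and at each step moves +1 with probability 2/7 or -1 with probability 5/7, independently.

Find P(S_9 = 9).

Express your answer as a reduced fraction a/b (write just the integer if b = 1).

Answer: 512/40353607

Derivation:
To reach position 9 after 9 steps: need 9 steps of +1 and 0 steps of -1.
Number of such sequences: C(9,9) = 1
Each has probability (2/7)^9 · (5/7)^0 = 512/40353607
P = 1 · 512/40353607 = 512/40353607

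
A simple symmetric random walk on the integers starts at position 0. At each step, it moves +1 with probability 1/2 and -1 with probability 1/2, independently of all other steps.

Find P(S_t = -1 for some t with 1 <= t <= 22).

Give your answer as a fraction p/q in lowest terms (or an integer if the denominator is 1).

Answer: 436109/524288

Derivation:
Count via complement. Let g(t,s) = #length-t paths at position s with S_1..S_t all ≠ -1.
g(t,s) = g(t-1,s-1) + g(t-1,s+1) for s ≠ -1; g(t,-1) = 0.
t=0: g(0,0)=1
t=1: g(1,1)=1
t=2: g(2,0)=1 g(2,2)=1
t=3: g(3,1)=2 g(3,3)=1
t=4: g(4,0)=2 g(4,2)=3 g(4,4)=1
t=5: g(5,1)=5 g(5,3)=4 g(5,5)=1
t=6: g(6,0)=5 g(6,2)=9 g(6,4)=5 g(6,6)=1
t=7: g(7,1)=14 g(7,3)=14 g(7,5)=6 g(7,7)=1
t=8: g(8,0)=14 g(8,2)=28 g(8,4)=20 g(8,6)=7 g(8,8)=1
t=9: g(9,1)=42 g(9,3)=48 g(9,5)=27 g(9,7)=8 g(9,9)=1
t=10: g(10,0)=42 g(10,2)=90 g(10,4)=75 g(10,6)=35 g(10,8)=9 g(10,10)=1
t=11: g(11,1)=132 g(11,3)=165 g(11,5)=110 g(11,7)=44 g(11,9)=10 g(11,11)=1
t=12: g(12,0)=132 g(12,2)=297 g(12,4)=275 g(12,6)=154 g(12,8)=54 g(12,10)=11 g(12,12)=1
t=13: g(13,1)=429 g(13,3)=572 g(13,5)=429 g(13,7)=208 g(13,9)=65 g(13,11)=12 g(13,13)=1
t=14: g(14,0)=429 g(14,2)=1001 g(14,4)=1001 g(14,6)=637 g(14,8)=273 g(14,10)=77 g(14,12)=13 g(14,14)=1
t=15: g(15,1)=1430 g(15,3)=2002 g(15,5)=1638 g(15,7)=910 g(15,9)=350 g(15,11)=90 g(15,13)=14 g(15,15)=1
t=16: g(16,0)=1430 g(16,2)=3432 g(16,4)=3640 g(16,6)=2548 g(16,8)=1260 g(16,10)=440 g(16,12)=104 g(16,14)=15 g(16,16)=1
t=17: g(17,1)=4862 g(17,3)=7072 g(17,5)=6188 g(17,7)=3808 g(17,9)=1700 g(17,11)=544 g(17,13)=119 g(17,15)=16 g(17,17)=1
t=18: g(18,0)=4862 g(18,2)=11934 g(18,4)=13260 g(18,6)=9996 g(18,8)=5508 g(18,10)=2244 g(18,12)=663 g(18,14)=135 g(18,16)=17 g(18,18)=1
t=19: g(19,1)=16796 g(19,3)=25194 g(19,5)=23256 g(19,7)=15504 g(19,9)=7752 g(19,11)=2907 g(19,13)=798 g(19,15)=152 g(19,17)=18 g(19,19)=1
t=20: g(20,0)=16796 g(20,2)=41990 g(20,4)=48450 g(20,6)=38760 g(20,8)=23256 g(20,10)=10659 g(20,12)=3705 g(20,14)=950 g(20,16)=170 g(20,18)=19 g(20,20)=1
t=21: g(21,1)=58786 g(21,3)=90440 g(21,5)=87210 g(21,7)=62016 g(21,9)=33915 g(21,11)=14364 g(21,13)=4655 g(21,15)=1120 g(21,17)=189 g(21,19)=20 g(21,21)=1
t=22: g(22,0)=58786 g(22,2)=149226 g(22,4)=177650 g(22,6)=149226 g(22,8)=95931 g(22,10)=48279 g(22,12)=19019 g(22,14)=5775 g(22,16)=1309 g(22,18)=209 g(22,20)=21 g(22,22)=1
Paths never hitting -1: Σ_s g(22,s) = 705432
Paths hitting -1: 2^22 - 705432 = 3488872
P = 3488872/4194304 = 436109/524288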